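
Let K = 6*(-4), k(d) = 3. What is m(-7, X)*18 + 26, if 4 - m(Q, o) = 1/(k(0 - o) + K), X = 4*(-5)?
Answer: 692/7 ≈ 98.857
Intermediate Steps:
K = -24
X = -20
m(Q, o) = 85/21 (m(Q, o) = 4 - 1/(3 - 24) = 4 - 1/(-21) = 4 - 1*(-1/21) = 4 + 1/21 = 85/21)
m(-7, X)*18 + 26 = (85/21)*18 + 26 = 510/7 + 26 = 692/7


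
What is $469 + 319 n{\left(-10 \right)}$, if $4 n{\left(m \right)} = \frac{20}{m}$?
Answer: $\frac{619}{2} \approx 309.5$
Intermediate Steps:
$n{\left(m \right)} = \frac{5}{m}$ ($n{\left(m \right)} = \frac{20 \frac{1}{m}}{4} = \frac{5}{m}$)
$469 + 319 n{\left(-10 \right)} = 469 + 319 \frac{5}{-10} = 469 + 319 \cdot 5 \left(- \frac{1}{10}\right) = 469 + 319 \left(- \frac{1}{2}\right) = 469 - \frac{319}{2} = \frac{619}{2}$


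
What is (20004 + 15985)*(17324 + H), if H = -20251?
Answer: -105339803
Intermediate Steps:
(20004 + 15985)*(17324 + H) = (20004 + 15985)*(17324 - 20251) = 35989*(-2927) = -105339803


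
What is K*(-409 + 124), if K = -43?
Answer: 12255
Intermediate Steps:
K*(-409 + 124) = -43*(-409 + 124) = -43*(-285) = 12255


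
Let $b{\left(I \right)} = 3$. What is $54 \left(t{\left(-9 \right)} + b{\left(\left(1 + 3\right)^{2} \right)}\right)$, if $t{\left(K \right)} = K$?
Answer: $-324$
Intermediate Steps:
$54 \left(t{\left(-9 \right)} + b{\left(\left(1 + 3\right)^{2} \right)}\right) = 54 \left(-9 + 3\right) = 54 \left(-6\right) = -324$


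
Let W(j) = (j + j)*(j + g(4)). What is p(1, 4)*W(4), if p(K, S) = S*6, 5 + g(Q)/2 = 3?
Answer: 0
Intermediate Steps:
g(Q) = -4 (g(Q) = -10 + 2*3 = -10 + 6 = -4)
p(K, S) = 6*S
W(j) = 2*j*(-4 + j) (W(j) = (j + j)*(j - 4) = (2*j)*(-4 + j) = 2*j*(-4 + j))
p(1, 4)*W(4) = (6*4)*(2*4*(-4 + 4)) = 24*(2*4*0) = 24*0 = 0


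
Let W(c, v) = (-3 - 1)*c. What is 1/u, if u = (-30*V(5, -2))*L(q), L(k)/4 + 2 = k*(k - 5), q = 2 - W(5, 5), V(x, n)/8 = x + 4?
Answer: -1/3214080 ≈ -3.1113e-7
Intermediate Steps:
W(c, v) = -4*c
V(x, n) = 32 + 8*x (V(x, n) = 8*(x + 4) = 8*(4 + x) = 32 + 8*x)
q = 22 (q = 2 - (-4)*5 = 2 - 1*(-20) = 2 + 20 = 22)
L(k) = -8 + 4*k*(-5 + k) (L(k) = -8 + 4*(k*(k - 5)) = -8 + 4*(k*(-5 + k)) = -8 + 4*k*(-5 + k))
u = -3214080 (u = (-30*(32 + 8*5))*(-8 - 20*22 + 4*22**2) = (-30*(32 + 40))*(-8 - 440 + 4*484) = (-30*72)*(-8 - 440 + 1936) = -2160*1488 = -3214080)
1/u = 1/(-3214080) = -1/3214080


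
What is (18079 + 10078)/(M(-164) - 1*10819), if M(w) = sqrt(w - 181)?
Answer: -304630583/117051106 - 28157*I*sqrt(345)/117051106 ≈ -2.6025 - 0.0044681*I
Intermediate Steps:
M(w) = sqrt(-181 + w)
(18079 + 10078)/(M(-164) - 1*10819) = (18079 + 10078)/(sqrt(-181 - 164) - 1*10819) = 28157/(sqrt(-345) - 10819) = 28157/(I*sqrt(345) - 10819) = 28157/(-10819 + I*sqrt(345))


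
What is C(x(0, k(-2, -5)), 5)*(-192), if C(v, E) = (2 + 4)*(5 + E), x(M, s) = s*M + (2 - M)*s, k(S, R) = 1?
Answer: -11520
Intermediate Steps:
x(M, s) = M*s + s*(2 - M)
C(v, E) = 30 + 6*E (C(v, E) = 6*(5 + E) = 30 + 6*E)
C(x(0, k(-2, -5)), 5)*(-192) = (30 + 6*5)*(-192) = (30 + 30)*(-192) = 60*(-192) = -11520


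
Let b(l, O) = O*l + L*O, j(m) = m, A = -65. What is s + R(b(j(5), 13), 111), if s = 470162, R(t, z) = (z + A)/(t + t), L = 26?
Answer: 189475309/403 ≈ 4.7016e+5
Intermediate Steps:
b(l, O) = 26*O + O*l (b(l, O) = O*l + 26*O = 26*O + O*l)
R(t, z) = (-65 + z)/(2*t) (R(t, z) = (z - 65)/(t + t) = (-65 + z)/((2*t)) = (-65 + z)*(1/(2*t)) = (-65 + z)/(2*t))
s + R(b(j(5), 13), 111) = 470162 + (-65 + 111)/(2*((13*(26 + 5)))) = 470162 + (½)*46/(13*31) = 470162 + (½)*46/403 = 470162 + (½)*(1/403)*46 = 470162 + 23/403 = 189475309/403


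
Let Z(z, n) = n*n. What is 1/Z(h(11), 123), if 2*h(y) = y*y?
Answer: 1/15129 ≈ 6.6098e-5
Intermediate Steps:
h(y) = y²/2 (h(y) = (y*y)/2 = y²/2)
Z(z, n) = n²
1/Z(h(11), 123) = 1/(123²) = 1/15129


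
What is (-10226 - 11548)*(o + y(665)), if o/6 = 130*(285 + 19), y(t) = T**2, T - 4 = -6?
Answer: -5163137976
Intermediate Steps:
T = -2 (T = 4 - 6 = -2)
y(t) = 4 (y(t) = (-2)**2 = 4)
o = 237120 (o = 6*(130*(285 + 19)) = 6*(130*304) = 6*39520 = 237120)
(-10226 - 11548)*(o + y(665)) = (-10226 - 11548)*(237120 + 4) = -21774*237124 = -5163137976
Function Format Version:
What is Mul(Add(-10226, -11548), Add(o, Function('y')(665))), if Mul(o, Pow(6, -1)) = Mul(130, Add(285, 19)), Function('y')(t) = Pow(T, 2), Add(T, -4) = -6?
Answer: -5163137976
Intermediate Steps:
T = -2 (T = Add(4, -6) = -2)
Function('y')(t) = 4 (Function('y')(t) = Pow(-2, 2) = 4)
o = 237120 (o = Mul(6, Mul(130, Add(285, 19))) = Mul(6, Mul(130, 304)) = Mul(6, 39520) = 237120)
Mul(Add(-10226, -11548), Add(o, Function('y')(665))) = Mul(Add(-10226, -11548), Add(237120, 4)) = Mul(-21774, 237124) = -5163137976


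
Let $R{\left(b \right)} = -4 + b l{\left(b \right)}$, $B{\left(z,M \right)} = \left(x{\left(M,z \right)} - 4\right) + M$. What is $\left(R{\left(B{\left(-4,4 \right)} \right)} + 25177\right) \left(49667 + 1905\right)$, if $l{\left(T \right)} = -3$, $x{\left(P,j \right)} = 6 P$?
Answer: $1294508772$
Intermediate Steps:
$B{\left(z,M \right)} = -4 + 7 M$ ($B{\left(z,M \right)} = \left(6 M - 4\right) + M = \left(-4 + 6 M\right) + M = -4 + 7 M$)
$R{\left(b \right)} = -4 - 3 b$ ($R{\left(b \right)} = -4 + b \left(-3\right) = -4 - 3 b$)
$\left(R{\left(B{\left(-4,4 \right)} \right)} + 25177\right) \left(49667 + 1905\right) = \left(\left(-4 - 3 \left(-4 + 7 \cdot 4\right)\right) + 25177\right) \left(49667 + 1905\right) = \left(\left(-4 - 3 \left(-4 + 28\right)\right) + 25177\right) 51572 = \left(\left(-4 - 72\right) + 25177\right) 51572 = \left(-76 + 25177\right) 51572 = 25101 \cdot 51572 = 1294508772$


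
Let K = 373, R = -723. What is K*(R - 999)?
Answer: -642306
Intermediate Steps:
K*(R - 999) = 373*(-723 - 999) = 373*(-1722) = -642306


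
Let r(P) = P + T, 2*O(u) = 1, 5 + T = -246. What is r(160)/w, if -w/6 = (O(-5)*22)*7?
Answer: 13/66 ≈ 0.19697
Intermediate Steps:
T = -251 (T = -5 - 246 = -251)
O(u) = ½ (O(u) = (½)*1 = ½)
w = -462 (w = -6*(½)*22*7 = -66*7 = -6*77 = -462)
r(P) = -251 + P (r(P) = P - 251 = -251 + P)
r(160)/w = (-251 + 160)/(-462) = -91*(-1/462) = 13/66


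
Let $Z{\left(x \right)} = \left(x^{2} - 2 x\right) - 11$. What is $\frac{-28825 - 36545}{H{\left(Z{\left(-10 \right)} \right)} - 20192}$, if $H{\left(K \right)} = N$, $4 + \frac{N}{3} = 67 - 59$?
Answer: $\frac{6537}{2018} \approx 3.2393$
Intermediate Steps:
$N = 12$ ($N = -12 + 3 \left(67 - 59\right) = -12 + 3 \cdot 8 = -12 + 24 = 12$)
$Z{\left(x \right)} = -11 + x^{2} - 2 x$
$H{\left(K \right)} = 12$
$\frac{-28825 - 36545}{H{\left(Z{\left(-10 \right)} \right)} - 20192} = \frac{-28825 - 36545}{12 - 20192} = - \frac{65370}{12 - 20192} = - \frac{65370}{-20180} = \left(-65370\right) \left(- \frac{1}{20180}\right) = \frac{6537}{2018}$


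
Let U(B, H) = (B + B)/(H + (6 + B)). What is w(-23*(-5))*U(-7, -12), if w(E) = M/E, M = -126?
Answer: -1764/1495 ≈ -1.1799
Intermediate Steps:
w(E) = -126/E
U(B, H) = 2*B/(6 + B + H) (U(B, H) = (2*B)/(6 + B + H) = 2*B/(6 + B + H))
w(-23*(-5))*U(-7, -12) = (-126/((-23*(-5))))*(2*(-7)/(6 - 7 - 12)) = (-126/115)*(2*(-7)/(-13)) = (-126*1/115)*(2*(-7)*(-1/13)) = -126/115*14/13 = -1764/1495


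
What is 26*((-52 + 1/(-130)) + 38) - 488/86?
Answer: -79523/215 ≈ -369.87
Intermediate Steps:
26*((-52 + 1/(-130)) + 38) - 488/86 = 26*((-52 - 1/130) + 38) - 488*1/86 = 26*(-6761/130 + 38) - 244/43 = 26*(-1821/130) - 244/43 = -1821/5 - 244/43 = -79523/215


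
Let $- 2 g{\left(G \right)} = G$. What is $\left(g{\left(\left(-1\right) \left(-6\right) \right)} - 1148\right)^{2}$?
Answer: $1324801$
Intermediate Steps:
$g{\left(G \right)} = - \frac{G}{2}$
$\left(g{\left(\left(-1\right) \left(-6\right) \right)} - 1148\right)^{2} = \left(- \frac{\left(-1\right) \left(-6\right)}{2} - 1148\right)^{2} = \left(\left(- \frac{1}{2}\right) 6 - 1148\right)^{2} = \left(-3 - 1148\right)^{2} = \left(-1151\right)^{2} = 1324801$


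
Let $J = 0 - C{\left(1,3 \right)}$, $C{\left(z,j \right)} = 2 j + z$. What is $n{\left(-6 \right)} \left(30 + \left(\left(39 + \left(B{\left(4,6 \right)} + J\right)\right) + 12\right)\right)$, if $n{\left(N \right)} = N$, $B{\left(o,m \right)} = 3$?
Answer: $-462$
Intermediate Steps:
$C{\left(z,j \right)} = z + 2 j$
$J = -7$ ($J = 0 - \left(1 + 2 \cdot 3\right) = 0 - \left(1 + 6\right) = 0 - 7 = -7$)
$n{\left(-6 \right)} \left(30 + \left(\left(39 + \left(B{\left(4,6 \right)} + J\right)\right) + 12\right)\right) = - 6 \left(30 + \left(\left(39 + \left(3 - 7\right)\right) + 12\right)\right) = - 6 \left(30 + \left(\left(39 - 4\right) + 12\right)\right) = - 6 \left(30 + \left(35 + 12\right)\right) = - 6 \left(30 + 47\right) = \left(-6\right) 77 = -462$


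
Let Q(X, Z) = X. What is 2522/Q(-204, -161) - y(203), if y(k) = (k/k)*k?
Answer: -21967/102 ≈ -215.36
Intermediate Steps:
y(k) = k (y(k) = 1*k = k)
2522/Q(-204, -161) - y(203) = 2522/(-204) - 1*203 = 2522*(-1/204) - 203 = -1261/102 - 203 = -21967/102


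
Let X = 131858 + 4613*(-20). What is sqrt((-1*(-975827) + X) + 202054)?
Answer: sqrt(1217479) ≈ 1103.4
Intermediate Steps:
X = 39598 (X = 131858 - 92260 = 39598)
sqrt((-1*(-975827) + X) + 202054) = sqrt((-1*(-975827) + 39598) + 202054) = sqrt((975827 + 39598) + 202054) = sqrt(1015425 + 202054) = sqrt(1217479)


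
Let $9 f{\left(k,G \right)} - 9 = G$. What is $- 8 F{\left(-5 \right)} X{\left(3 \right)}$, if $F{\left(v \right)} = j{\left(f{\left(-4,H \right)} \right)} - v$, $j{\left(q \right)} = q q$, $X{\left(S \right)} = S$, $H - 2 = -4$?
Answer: $- \frac{3632}{27} \approx -134.52$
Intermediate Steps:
$H = -2$ ($H = 2 - 4 = -2$)
$f{\left(k,G \right)} = 1 + \frac{G}{9}$
$j{\left(q \right)} = q^{2}$
$F{\left(v \right)} = \frac{49}{81} - v$ ($F{\left(v \right)} = \left(1 + \frac{1}{9} \left(-2\right)\right)^{2} - v = \left(1 - \frac{2}{9}\right)^{2} - v = \left(\frac{7}{9}\right)^{2} - v = \frac{49}{81} - v$)
$- 8 F{\left(-5 \right)} X{\left(3 \right)} = - 8 \left(\frac{49}{81} - -5\right) 3 = - 8 \left(\frac{49}{81} + 5\right) 3 = \left(-8\right) \frac{454}{81} \cdot 3 = \left(- \frac{3632}{81}\right) 3 = - \frac{3632}{27}$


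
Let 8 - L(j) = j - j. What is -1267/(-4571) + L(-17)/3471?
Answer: 633475/2266563 ≈ 0.27949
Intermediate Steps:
L(j) = 8 (L(j) = 8 - (j - j) = 8 - 1*0 = 8 + 0 = 8)
-1267/(-4571) + L(-17)/3471 = -1267/(-4571) + 8/3471 = -1267*(-1/4571) + 8*(1/3471) = 181/653 + 8/3471 = 633475/2266563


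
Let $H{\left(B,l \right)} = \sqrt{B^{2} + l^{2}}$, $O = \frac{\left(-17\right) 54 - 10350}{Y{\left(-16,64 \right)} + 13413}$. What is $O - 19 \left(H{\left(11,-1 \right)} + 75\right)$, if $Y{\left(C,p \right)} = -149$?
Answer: $- \frac{4728117}{3316} - 19 \sqrt{122} \approx -1635.7$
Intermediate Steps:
$O = - \frac{2817}{3316}$ ($O = \frac{\left(-17\right) 54 - 10350}{-149 + 13413} = \frac{-918 - 10350}{13264} = \left(-11268\right) \frac{1}{13264} = - \frac{2817}{3316} \approx -0.84952$)
$O - 19 \left(H{\left(11,-1 \right)} + 75\right) = - \frac{2817}{3316} - 19 \left(\sqrt{11^{2} + \left(-1\right)^{2}} + 75\right) = - \frac{2817}{3316} - 19 \left(\sqrt{121 + 1} + 75\right) = - \frac{2817}{3316} - 19 \left(\sqrt{122} + 75\right) = - \frac{2817}{3316} - 19 \left(75 + \sqrt{122}\right) = - \frac{2817}{3316} - \left(1425 + 19 \sqrt{122}\right) = - \frac{4728117}{3316} - 19 \sqrt{122}$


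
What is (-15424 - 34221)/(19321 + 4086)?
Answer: -49645/23407 ≈ -2.1209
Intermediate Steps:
(-15424 - 34221)/(19321 + 4086) = -49645/23407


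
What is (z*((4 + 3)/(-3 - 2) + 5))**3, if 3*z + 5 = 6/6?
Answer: -13824/125 ≈ -110.59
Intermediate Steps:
z = -4/3 (z = -5/3 + (6/6)/3 = -5/3 + (6*(1/6))/3 = -5/3 + (1/3)*1 = -5/3 + 1/3 = -4/3 ≈ -1.3333)
(z*((4 + 3)/(-3 - 2) + 5))**3 = (-4*((4 + 3)/(-3 - 2) + 5)/3)**3 = (-4*(7/(-5) + 5)/3)**3 = (-4*(7*(-1/5) + 5)/3)**3 = (-4*(-7/5 + 5)/3)**3 = (-4/3*18/5)**3 = (-24/5)**3 = -13824/125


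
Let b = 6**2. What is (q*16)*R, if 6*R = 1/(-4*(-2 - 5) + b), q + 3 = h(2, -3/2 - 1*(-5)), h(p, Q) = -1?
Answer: -1/6 ≈ -0.16667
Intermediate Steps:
q = -4 (q = -3 - 1 = -4)
b = 36
R = 1/384 (R = 1/(6*(-4*(-2 - 5) + 36)) = 1/(6*(-4*(-7) + 36)) = 1/(6*(28 + 36)) = (1/6)/64 = (1/6)*(1/64) = 1/384 ≈ 0.0026042)
(q*16)*R = -4*16*(1/384) = -64*1/384 = -1/6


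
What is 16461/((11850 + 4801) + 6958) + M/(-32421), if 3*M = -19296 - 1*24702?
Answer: 879931675/765427389 ≈ 1.1496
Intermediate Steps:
M = -14666 (M = (-19296 - 1*24702)/3 = (-19296 - 24702)/3 = (⅓)*(-43998) = -14666)
16461/((11850 + 4801) + 6958) + M/(-32421) = 16461/((11850 + 4801) + 6958) - 14666/(-32421) = 16461/(16651 + 6958) - 14666*(-1/32421) = 16461/23609 + 14666/32421 = 879931675/765427389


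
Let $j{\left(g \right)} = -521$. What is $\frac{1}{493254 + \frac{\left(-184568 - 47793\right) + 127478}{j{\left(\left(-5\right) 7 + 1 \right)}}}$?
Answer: $\frac{521}{257090217} \approx 2.0265 \cdot 10^{-6}$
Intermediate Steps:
$\frac{1}{493254 + \frac{\left(-184568 - 47793\right) + 127478}{j{\left(\left(-5\right) 7 + 1 \right)}}} = \frac{1}{493254 + \frac{\left(-184568 - 47793\right) + 127478}{-521}} = \frac{1}{493254 + \left(-232361 + 127478\right) \left(- \frac{1}{521}\right)} = \frac{1}{493254 - - \frac{104883}{521}} = \frac{1}{493254 + \frac{104883}{521}} = \frac{1}{\frac{257090217}{521}} = \frac{521}{257090217}$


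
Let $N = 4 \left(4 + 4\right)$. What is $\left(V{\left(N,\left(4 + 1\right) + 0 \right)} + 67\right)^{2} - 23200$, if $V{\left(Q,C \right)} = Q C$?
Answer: $28329$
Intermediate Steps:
$N = 32$ ($N = 4 \cdot 8 = 32$)
$V{\left(Q,C \right)} = C Q$
$\left(V{\left(N,\left(4 + 1\right) + 0 \right)} + 67\right)^{2} - 23200 = \left(\left(\left(4 + 1\right) + 0\right) 32 + 67\right)^{2} - 23200 = \left(\left(5 + 0\right) 32 + 67\right)^{2} - 23200 = \left(5 \cdot 32 + 67\right)^{2} - 23200 = \left(160 + 67\right)^{2} - 23200 = 227^{2} - 23200 = 51529 - 23200 = 28329$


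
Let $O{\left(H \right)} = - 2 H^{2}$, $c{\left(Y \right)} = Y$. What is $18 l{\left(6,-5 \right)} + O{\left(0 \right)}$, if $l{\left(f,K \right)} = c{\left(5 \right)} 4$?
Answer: $360$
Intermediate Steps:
$l{\left(f,K \right)} = 20$ ($l{\left(f,K \right)} = 5 \cdot 4 = 20$)
$18 l{\left(6,-5 \right)} + O{\left(0 \right)} = 18 \cdot 20 - 2 \cdot 0^{2} = 360 - 0 = 360 + 0 = 360$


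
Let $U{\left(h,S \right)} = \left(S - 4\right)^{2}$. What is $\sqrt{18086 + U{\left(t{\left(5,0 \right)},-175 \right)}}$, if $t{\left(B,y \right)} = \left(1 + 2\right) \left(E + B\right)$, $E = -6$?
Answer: $7 \sqrt{1023} \approx 223.89$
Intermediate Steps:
$t{\left(B,y \right)} = -18 + 3 B$ ($t{\left(B,y \right)} = \left(1 + 2\right) \left(-6 + B\right) = 3 \left(-6 + B\right) = -18 + 3 B$)
$U{\left(h,S \right)} = \left(-4 + S\right)^{2}$
$\sqrt{18086 + U{\left(t{\left(5,0 \right)},-175 \right)}} = \sqrt{18086 + \left(-4 - 175\right)^{2}} = \sqrt{18086 + \left(-179\right)^{2}} = \sqrt{18086 + 32041} = \sqrt{50127} = 7 \sqrt{1023}$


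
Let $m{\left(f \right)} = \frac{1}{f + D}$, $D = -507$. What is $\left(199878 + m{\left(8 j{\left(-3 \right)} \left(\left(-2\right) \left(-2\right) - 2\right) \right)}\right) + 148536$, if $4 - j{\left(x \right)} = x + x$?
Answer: $\frac{120899657}{347} \approx 3.4841 \cdot 10^{5}$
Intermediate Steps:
$j{\left(x \right)} = 4 - 2 x$ ($j{\left(x \right)} = 4 - \left(x + x\right) = 4 - 2 x$)
$m{\left(f \right)} = \frac{1}{-507 + f}$ ($m{\left(f \right)} = \frac{1}{f - 507} = \frac{1}{-507 + f}$)
$\left(199878 + m{\left(8 j{\left(-3 \right)} \left(\left(-2\right) \left(-2\right) - 2\right) \right)}\right) + 148536 = \left(199878 + \frac{1}{-507 + 8 \left(4 - -6\right) \left(\left(-2\right) \left(-2\right) - 2\right)}\right) + 148536 = \left(199878 + \frac{1}{-507 + 8 \left(4 + 6\right) \left(4 - 2\right)}\right) + 148536 = \left(199878 + \frac{1}{-507 + 8 \cdot 10 \cdot 2}\right) + 148536 = \left(199878 + \frac{1}{-507 + 80 \cdot 2}\right) + 148536 = \left(199878 + \frac{1}{-507 + 160}\right) + 148536 = \left(199878 + \frac{1}{-347}\right) + 148536 = \left(199878 - \frac{1}{347}\right) + 148536 = \frac{69357665}{347} + 148536 = \frac{120899657}{347}$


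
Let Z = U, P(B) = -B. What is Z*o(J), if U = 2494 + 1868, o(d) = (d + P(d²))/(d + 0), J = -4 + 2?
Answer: 13086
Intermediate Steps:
J = -2
o(d) = (d - d²)/d (o(d) = (d - d²)/(d + 0) = (d - d²)/d)
U = 4362
Z = 4362
Z*o(J) = 4362*(1 - 1*(-2)) = 4362*(1 + 2) = 4362*3 = 13086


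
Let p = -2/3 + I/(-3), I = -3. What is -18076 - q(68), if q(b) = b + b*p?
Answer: -54500/3 ≈ -18167.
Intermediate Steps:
p = ⅓ (p = -2/3 - 3/(-3) = -2*⅓ - 3*(-⅓) = -⅔ + 1 = ⅓ ≈ 0.33333)
q(b) = 4*b/3 (q(b) = b + b*(⅓) = b + b/3 = 4*b/3)
-18076 - q(68) = -18076 - 4*68/3 = -18076 - 1*272/3 = -18076 - 272/3 = -54500/3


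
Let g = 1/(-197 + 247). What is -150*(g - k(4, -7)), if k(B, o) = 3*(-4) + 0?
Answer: -1803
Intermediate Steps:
g = 1/50 ≈ 0.020000
k(B, o) = -12 (k(B, o) = -12 + 0 = -12)
-150*(g - k(4, -7)) = -150*(1/50 - 1*(-12)) = -150*(1/50 + 12) = -150*601/50 = -1803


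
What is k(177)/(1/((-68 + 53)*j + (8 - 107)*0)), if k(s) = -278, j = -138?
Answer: -575460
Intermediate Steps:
k(177)/(1/((-68 + 53)*j + (8 - 107)*0)) = -278/(1/((-68 + 53)*(-138) + (8 - 107)*0)) = -278/(1/(-15*(-138) - 99*0)) = -278/(1/(2070 + 0)) = -278/(1/2070) = -278/1/2070 = -278*2070 = -575460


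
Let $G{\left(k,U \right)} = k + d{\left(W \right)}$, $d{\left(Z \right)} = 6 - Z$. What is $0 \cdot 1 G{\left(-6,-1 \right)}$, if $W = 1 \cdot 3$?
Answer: $0$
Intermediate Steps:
$W = 3$
$G{\left(k,U \right)} = 3 + k$ ($G{\left(k,U \right)} = k + \left(6 - 3\right) = k + 3 = 3 + k$)
$0 \cdot 1 G{\left(-6,-1 \right)} = 0 \cdot 1 \left(3 - 6\right) = 0 \left(-3\right) = 0$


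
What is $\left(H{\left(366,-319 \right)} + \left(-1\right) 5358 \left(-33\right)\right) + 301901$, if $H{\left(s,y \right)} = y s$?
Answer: $361961$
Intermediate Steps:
$H{\left(s,y \right)} = s y$
$\left(H{\left(366,-319 \right)} + \left(-1\right) 5358 \left(-33\right)\right) + 301901 = \left(366 \left(-319\right) + \left(-1\right) 5358 \left(-33\right)\right) + 301901 = \left(-116754 - -176814\right) + 301901 = \left(-116754 + 176814\right) + 301901 = 60060 + 301901 = 361961$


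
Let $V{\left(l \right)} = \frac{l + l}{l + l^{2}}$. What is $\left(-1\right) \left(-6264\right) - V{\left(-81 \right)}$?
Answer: $\frac{250561}{40} \approx 6264.0$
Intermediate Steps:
$V{\left(l \right)} = \frac{2 l}{l + l^{2}}$
$\left(-1\right) \left(-6264\right) - V{\left(-81 \right)} = \left(-1\right) \left(-6264\right) - \frac{2}{1 - 81} = 6264 - \frac{2}{-80} = 6264 - 2 \left(- \frac{1}{80}\right) = 6264 - - \frac{1}{40} = 6264 + \frac{1}{40} = \frac{250561}{40}$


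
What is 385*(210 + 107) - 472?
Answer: 121573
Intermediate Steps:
385*(210 + 107) - 472 = 385*317 - 472 = 122045 - 472 = 121573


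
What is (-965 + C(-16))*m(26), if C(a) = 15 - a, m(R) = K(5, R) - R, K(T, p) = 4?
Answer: 20548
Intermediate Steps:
m(R) = 4 - R
(-965 + C(-16))*m(26) = (-965 + (15 - 1*(-16)))*(4 - 1*26) = (-965 + (15 + 16))*(4 - 26) = (-965 + 31)*(-22) = -934*(-22) = 20548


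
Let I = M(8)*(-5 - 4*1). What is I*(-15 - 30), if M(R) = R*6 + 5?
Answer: 21465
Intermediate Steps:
M(R) = 5 + 6*R (M(R) = 6*R + 5 = 5 + 6*R)
I = -477 (I = (5 + 6*8)*(-5 - 4*1) = (5 + 48)*(-5 - 4) = 53*(-9) = -477)
I*(-15 - 30) = -477*(-15 - 30) = -477*(-45) = 21465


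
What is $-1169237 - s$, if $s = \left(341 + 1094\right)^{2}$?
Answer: $-3228462$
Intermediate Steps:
$s = 2059225$ ($s = 1435^{2} = 2059225$)
$-1169237 - s = -1169237 - 2059225 = -3228462$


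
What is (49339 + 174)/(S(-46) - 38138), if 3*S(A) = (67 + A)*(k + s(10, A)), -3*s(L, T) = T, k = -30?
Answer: -148539/114722 ≈ -1.2948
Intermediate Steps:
s(L, T) = -T/3
S(A) = (-30 - A/3)*(67 + A)/3 (S(A) = ((67 + A)*(-30 - A/3))/3 = ((-30 - A/3)*(67 + A))/3 = (-30 - A/3)*(67 + A)/3)
(49339 + 174)/(S(-46) - 38138) = (49339 + 174)/((-670 - 157/9*(-46) - ⅑*(-46)²) - 38138) = 49513/((-670 + 7222/9 - ⅑*2116) - 38138) = 49513/((-670 + 7222/9 - 2116/9) - 38138) = 49513/(-308/3 - 38138) = 49513/(-114722/3) = 49513*(-3/114722) = -148539/114722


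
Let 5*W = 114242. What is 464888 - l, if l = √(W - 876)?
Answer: 464888 - √549310/5 ≈ 4.6474e+5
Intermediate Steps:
W = 114242/5 (W = (⅕)*114242 = 114242/5 ≈ 22848.)
l = √549310/5 (l = √(114242/5 - 876) = √(109862/5) = √549310/5 ≈ 148.23)
464888 - l = 464888 - √549310/5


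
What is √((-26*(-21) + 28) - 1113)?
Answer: 7*I*√11 ≈ 23.216*I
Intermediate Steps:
√((-26*(-21) + 28) - 1113) = √((546 + 28) - 1113) = √(574 - 1113) = √(-539) = 7*I*√11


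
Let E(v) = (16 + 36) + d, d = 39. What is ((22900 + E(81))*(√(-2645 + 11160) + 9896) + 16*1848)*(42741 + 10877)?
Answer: 12200695687472 + 1232731438*√8515 ≈ 1.2314e+13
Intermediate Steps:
E(v) = 91 (E(v) = (16 + 36) + 39 = 52 + 39 = 91)
((22900 + E(81))*(√(-2645 + 11160) + 9896) + 16*1848)*(42741 + 10877) = ((22900 + 91)*(√(-2645 + 11160) + 9896) + 16*1848)*(42741 + 10877) = (22991*(√8515 + 9896) + 29568)*53618 = (22991*(9896 + √8515) + 29568)*53618 = ((227518936 + 22991*√8515) + 29568)*53618 = (227548504 + 22991*√8515)*53618 = 12200695687472 + 1232731438*√8515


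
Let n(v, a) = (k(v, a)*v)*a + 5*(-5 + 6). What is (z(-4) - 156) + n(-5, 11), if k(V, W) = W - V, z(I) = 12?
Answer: -1019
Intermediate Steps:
n(v, a) = 5 + a*v*(a - v) (n(v, a) = ((a - v)*v)*a + 5*(-5 + 6) = (v*(a - v))*a + 5*1 = a*v*(a - v) + 5 = 5 + a*v*(a - v))
(z(-4) - 156) + n(-5, 11) = (12 - 156) + (5 + 11*(-5)*(11 - 1*(-5))) = -144 + (5 + 11*(-5)*(11 + 5)) = -144 + (5 + 11*(-5)*16) = -144 + (5 - 880) = -144 - 875 = -1019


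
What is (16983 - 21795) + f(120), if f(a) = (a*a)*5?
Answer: 67188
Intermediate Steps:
f(a) = 5*a**2 (f(a) = a**2*5 = 5*a**2)
(16983 - 21795) + f(120) = (16983 - 21795) + 5*120**2 = -4812 + 5*14400 = -4812 + 72000 = 67188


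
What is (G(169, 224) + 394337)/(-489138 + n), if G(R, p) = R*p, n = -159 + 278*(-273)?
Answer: -432193/565191 ≈ -0.76468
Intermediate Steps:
n = -76053 (n = -159 - 75894 = -76053)
(G(169, 224) + 394337)/(-489138 + n) = (169*224 + 394337)/(-489138 - 76053) = (37856 + 394337)/(-565191) = 432193*(-1/565191) = -432193/565191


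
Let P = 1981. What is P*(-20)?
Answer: -39620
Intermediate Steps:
P*(-20) = 1981*(-20) = -39620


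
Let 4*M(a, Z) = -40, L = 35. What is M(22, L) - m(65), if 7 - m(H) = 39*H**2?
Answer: 164758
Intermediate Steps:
M(a, Z) = -10 (M(a, Z) = (1/4)*(-40) = -10)
m(H) = 7 - 39*H**2
M(22, L) - m(65) = -10 - (7 - 39*65**2) = -10 - (7 - 39*4225) = -10 - (7 - 164775) = -10 - 1*(-164768) = -10 + 164768 = 164758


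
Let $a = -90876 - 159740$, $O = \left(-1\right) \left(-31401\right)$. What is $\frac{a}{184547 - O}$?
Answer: $- \frac{125308}{76573} \approx -1.6365$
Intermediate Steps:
$O = 31401$
$a = -250616$ ($a = -90876 - 159740 = -250616$)
$\frac{a}{184547 - O} = - \frac{250616}{184547 - 31401} = - \frac{250616}{153146} = \left(-250616\right) \frac{1}{153146} = - \frac{125308}{76573}$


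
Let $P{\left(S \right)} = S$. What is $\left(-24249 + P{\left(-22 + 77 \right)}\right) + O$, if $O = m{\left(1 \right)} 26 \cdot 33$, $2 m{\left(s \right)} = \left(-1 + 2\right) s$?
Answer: $-23765$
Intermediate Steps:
$m{\left(s \right)} = \frac{s}{2}$ ($m{\left(s \right)} = \frac{\left(-1 + 2\right) s}{2} = \frac{1 s}{2} = \frac{s}{2}$)
$O = 429$ ($O = \frac{1}{2} \cdot 1 \cdot 26 \cdot 33 = \frac{1}{2} \cdot 26 \cdot 33 = 13 \cdot 33 = 429$)
$\left(-24249 + P{\left(-22 + 77 \right)}\right) + O = \left(-24249 + \left(-22 + 77\right)\right) + 429 = \left(-24249 + 55\right) + 429 = -24194 + 429 = -23765$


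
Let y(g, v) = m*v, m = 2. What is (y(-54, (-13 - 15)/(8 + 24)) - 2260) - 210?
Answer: -9887/4 ≈ -2471.8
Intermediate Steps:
y(g, v) = 2*v
(y(-54, (-13 - 15)/(8 + 24)) - 2260) - 210 = (2*((-13 - 15)/(8 + 24)) - 2260) - 210 = (2*(-28/32) - 2260) - 210 = (2*(-28*1/32) - 2260) - 210 = (2*(-7/8) - 2260) - 210 = (-7/4 - 2260) - 210 = -9047/4 - 210 = -9887/4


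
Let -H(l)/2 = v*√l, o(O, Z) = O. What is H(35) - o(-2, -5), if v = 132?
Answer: 2 - 264*√35 ≈ -1559.8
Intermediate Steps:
H(l) = -264*√l
H(35) - o(-2, -5) = -264*√35 - 1*(-2) = -264*√35 + 2 = 2 - 264*√35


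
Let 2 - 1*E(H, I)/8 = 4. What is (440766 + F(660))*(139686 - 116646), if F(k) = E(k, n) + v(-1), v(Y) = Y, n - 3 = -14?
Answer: 10154856960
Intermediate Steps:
n = -11 (n = 3 - 14 = -11)
E(H, I) = -16 (E(H, I) = 16 - 8*4 = 16 - 32 = -16)
F(k) = -17 (F(k) = -16 - 1 = -17)
(440766 + F(660))*(139686 - 116646) = (440766 - 17)*(139686 - 116646) = 440749*23040 = 10154856960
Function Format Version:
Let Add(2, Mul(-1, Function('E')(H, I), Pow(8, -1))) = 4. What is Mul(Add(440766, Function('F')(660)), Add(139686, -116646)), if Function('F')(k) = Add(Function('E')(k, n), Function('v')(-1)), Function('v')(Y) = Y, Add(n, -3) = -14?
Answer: 10154856960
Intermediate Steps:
n = -11 (n = Add(3, -14) = -11)
Function('E')(H, I) = -16 (Function('E')(H, I) = Add(16, Mul(-8, 4)) = Add(16, -32) = -16)
Function('F')(k) = -17 (Function('F')(k) = Add(-16, -1) = -17)
Mul(Add(440766, Function('F')(660)), Add(139686, -116646)) = Mul(Add(440766, -17), Add(139686, -116646)) = Mul(440749, 23040) = 10154856960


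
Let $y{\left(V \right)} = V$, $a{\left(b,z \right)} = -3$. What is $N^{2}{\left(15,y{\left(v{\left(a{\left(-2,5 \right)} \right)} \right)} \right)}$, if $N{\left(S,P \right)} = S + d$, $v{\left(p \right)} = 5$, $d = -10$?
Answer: $25$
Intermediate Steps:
$N{\left(S,P \right)} = -10 + S$ ($N{\left(S,P \right)} = S - 10 = -10 + S$)
$N^{2}{\left(15,y{\left(v{\left(a{\left(-2,5 \right)} \right)} \right)} \right)} = \left(-10 + 15\right)^{2} = 5^{2} = 25$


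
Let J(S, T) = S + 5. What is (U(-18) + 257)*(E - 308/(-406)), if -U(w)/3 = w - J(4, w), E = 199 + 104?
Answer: 2977442/29 ≈ 1.0267e+5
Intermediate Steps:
E = 303
J(S, T) = 5 + S
U(w) = 27 - 3*w (U(w) = -3*(w - (5 + 4)) = -3*(w - 1*9) = -3*(w - 9) = -3*(-9 + w) = 27 - 3*w)
(U(-18) + 257)*(E - 308/(-406)) = ((27 - 3*(-18)) + 257)*(303 - 308/(-406)) = ((27 + 54) + 257)*(303 - 308*(-1/406)) = (81 + 257)*(303 + 22/29) = 338*(8809/29) = 2977442/29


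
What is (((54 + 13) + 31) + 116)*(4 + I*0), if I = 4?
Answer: 856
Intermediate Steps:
(((54 + 13) + 31) + 116)*(4 + I*0) = (((54 + 13) + 31) + 116)*(4 + 4*0) = ((67 + 31) + 116)*(4 + 0) = (98 + 116)*4 = 214*4 = 856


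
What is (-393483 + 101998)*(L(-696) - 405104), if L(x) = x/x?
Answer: 118081447955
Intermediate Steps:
L(x) = 1
(-393483 + 101998)*(L(-696) - 405104) = (-393483 + 101998)*(1 - 405104) = -291485*(-405103) = 118081447955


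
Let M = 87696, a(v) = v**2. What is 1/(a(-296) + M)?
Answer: 1/175312 ≈ 5.7041e-6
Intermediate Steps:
1/(a(-296) + M) = 1/((-296)**2 + 87696) = 1/(87616 + 87696) = 1/175312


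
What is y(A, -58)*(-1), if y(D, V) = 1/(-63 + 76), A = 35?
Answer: -1/13 ≈ -0.076923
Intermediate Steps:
y(D, V) = 1/13
y(A, -58)*(-1) = (1/13)*(-1) = -1/13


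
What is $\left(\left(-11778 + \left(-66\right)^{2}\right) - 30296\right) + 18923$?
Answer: $-18795$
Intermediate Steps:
$\left(\left(-11778 + \left(-66\right)^{2}\right) - 30296\right) + 18923 = \left(\left(-11778 + 4356\right) - 30296\right) + 18923 = \left(-7422 - 30296\right) + 18923 = -37718 + 18923 = -18795$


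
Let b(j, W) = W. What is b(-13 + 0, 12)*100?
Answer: 1200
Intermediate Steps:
b(-13 + 0, 12)*100 = 12*100 = 1200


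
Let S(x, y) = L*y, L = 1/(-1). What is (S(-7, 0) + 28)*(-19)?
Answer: -532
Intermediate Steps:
L = -1
S(x, y) = -y
(S(-7, 0) + 28)*(-19) = (-1*0 + 28)*(-19) = (0 + 28)*(-19) = 28*(-19) = -532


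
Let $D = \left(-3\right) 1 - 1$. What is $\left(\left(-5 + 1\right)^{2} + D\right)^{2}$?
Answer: $144$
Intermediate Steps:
$D = -4$ ($D = -3 - 1 = -4$)
$\left(\left(-5 + 1\right)^{2} + D\right)^{2} = \left(\left(-5 + 1\right)^{2} - 4\right)^{2} = \left(\left(-4\right)^{2} - 4\right)^{2} = \left(16 - 4\right)^{2} = 12^{2} = 144$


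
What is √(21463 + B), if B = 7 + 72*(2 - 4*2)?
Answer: √21038 ≈ 145.04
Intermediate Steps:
B = -425 (B = 7 + 72*(2 - 8) = 7 + 72*(-6) = 7 - 432 = -425)
√(21463 + B) = √(21463 - 425) = √21038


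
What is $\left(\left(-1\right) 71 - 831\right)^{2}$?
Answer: $813604$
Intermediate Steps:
$\left(\left(-1\right) 71 - 831\right)^{2} = \left(-71 - 831\right)^{2} = \left(-902\right)^{2} = 813604$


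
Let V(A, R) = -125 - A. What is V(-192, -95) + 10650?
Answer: 10717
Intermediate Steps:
V(-192, -95) + 10650 = (-125 - 1*(-192)) + 10650 = (-125 + 192) + 10650 = 67 + 10650 = 10717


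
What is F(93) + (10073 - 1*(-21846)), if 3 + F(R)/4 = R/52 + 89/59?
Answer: 24482784/767 ≈ 31920.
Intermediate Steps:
F(R) = -352/59 + R/13 (F(R) = -12 + 4*(R/52 + 89/59) = -12 + 4*(89/59 + R/52) = -12 + (356/59 + R/13) = -352/59 + R/13)
F(93) + (10073 - 1*(-21846)) = (-352/59 + (1/13)*93) + (10073 - 1*(-21846)) = (-352/59 + 93/13) + (10073 + 21846) = 911/767 + 31919 = 24482784/767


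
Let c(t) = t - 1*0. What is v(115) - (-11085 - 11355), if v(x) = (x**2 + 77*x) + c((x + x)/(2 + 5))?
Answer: 311870/7 ≈ 44553.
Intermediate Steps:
c(t) = t (c(t) = t + 0 = t)
v(x) = x**2 + 541*x/7 (v(x) = (x**2 + 77*x) + (x + x)/(2 + 5) = (x**2 + 77*x) + (2*x)/7 = (x**2 + 77*x) + (2*x)*(1/7) = (x**2 + 77*x) + 2*x/7 = x**2 + 541*x/7)
v(115) - (-11085 - 11355) = (1/7)*115*(541 + 7*115) - (-11085 - 11355) = (1/7)*115*(541 + 805) - 1*(-22440) = (1/7)*115*1346 + 22440 = 154790/7 + 22440 = 311870/7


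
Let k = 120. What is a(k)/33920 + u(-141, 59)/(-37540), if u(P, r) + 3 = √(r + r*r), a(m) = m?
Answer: 28791/7958480 - √885/18770 ≈ 0.0020327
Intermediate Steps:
u(P, r) = -3 + √(r + r²) (u(P, r) = -3 + √(r + r*r) = -3 + √(r + r²))
a(k)/33920 + u(-141, 59)/(-37540) = 120/33920 + (-3 + √(59*(1 + 59)))/(-37540) = 120*(1/33920) + (-3 + √(59*60))*(-1/37540) = 3/848 + (-3 + √3540)*(-1/37540) = 3/848 + (-3 + 2*√885)*(-1/37540) = 3/848 + (3/37540 - √885/18770) = 28791/7958480 - √885/18770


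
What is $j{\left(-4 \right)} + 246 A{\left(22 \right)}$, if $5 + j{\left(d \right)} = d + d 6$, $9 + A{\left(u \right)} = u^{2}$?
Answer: $116817$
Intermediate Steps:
$A{\left(u \right)} = -9 + u^{2}$
$j{\left(d \right)} = -5 + 7 d$ ($j{\left(d \right)} = -5 + \left(d + d 6\right) = -5 + \left(d + 6 d\right) = -5 + 7 d$)
$j{\left(-4 \right)} + 246 A{\left(22 \right)} = \left(-5 + 7 \left(-4\right)\right) + 246 \left(-9 + 22^{2}\right) = \left(-5 - 28\right) + 246 \left(-9 + 484\right) = -33 + 246 \cdot 475 = -33 + 116850 = 116817$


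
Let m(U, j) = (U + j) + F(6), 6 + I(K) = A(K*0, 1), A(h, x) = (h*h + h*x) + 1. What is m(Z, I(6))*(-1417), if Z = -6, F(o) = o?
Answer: 7085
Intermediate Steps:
A(h, x) = 1 + h**2 + h*x (A(h, x) = (h**2 + h*x) + 1 = 1 + h**2 + h*x)
I(K) = -5 (I(K) = -6 + (1 + (K*0)**2 + (K*0)*1) = -6 + (1 + 0**2 + 0*1) = -6 + (1 + 0 + 0) = -6 + 1 = -5)
m(U, j) = 6 + U + j (m(U, j) = (U + j) + 6 = 6 + U + j)
m(Z, I(6))*(-1417) = (6 - 6 - 5)*(-1417) = -5*(-1417) = 7085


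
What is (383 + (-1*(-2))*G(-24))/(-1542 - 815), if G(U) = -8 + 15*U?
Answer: 353/2357 ≈ 0.14977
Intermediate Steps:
(383 + (-1*(-2))*G(-24))/(-1542 - 815) = (383 + (-1*(-2))*(-8 + 15*(-24)))/(-1542 - 815) = (383 + 2*(-8 - 360))/(-2357) = (383 + 2*(-368))*(-1/2357) = (383 - 736)*(-1/2357) = -353*(-1/2357) = 353/2357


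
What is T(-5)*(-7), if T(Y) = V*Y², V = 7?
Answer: -1225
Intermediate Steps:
T(Y) = 7*Y²
T(-5)*(-7) = (7*(-5)²)*(-7) = (7*25)*(-7) = 175*(-7) = -1225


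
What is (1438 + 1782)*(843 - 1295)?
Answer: -1455440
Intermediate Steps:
(1438 + 1782)*(843 - 1295) = 3220*(-452) = -1455440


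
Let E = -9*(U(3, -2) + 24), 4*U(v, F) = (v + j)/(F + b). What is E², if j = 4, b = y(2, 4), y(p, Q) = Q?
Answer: 3207681/64 ≈ 50120.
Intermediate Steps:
b = 4
U(v, F) = (4 + v)/(4*(4 + F)) (U(v, F) = ((v + 4)/(F + 4))/4 = ((4 + v)/(4 + F))/4 = (4 + v)/(4*(4 + F)))
E = -1791/8 (E = -9*((4 + 3)/(4*(4 - 2)) + 24) = -9*((¼)*7/2 + 24) = -9*((¼)*(½)*7 + 24) = -9*(7/8 + 24) = -9*199/8 = -1791/8 ≈ -223.88)
E² = (-1791/8)² = 3207681/64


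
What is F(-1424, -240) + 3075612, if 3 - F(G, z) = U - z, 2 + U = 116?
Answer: 3075261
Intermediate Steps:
U = 114 (U = -2 + 116 = 114)
F(G, z) = -111 + z (F(G, z) = 3 - (114 - z) = 3 + (-114 + z) = -111 + z)
F(-1424, -240) + 3075612 = (-111 - 240) + 3075612 = -351 + 3075612 = 3075261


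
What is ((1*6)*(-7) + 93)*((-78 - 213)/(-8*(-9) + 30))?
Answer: -291/2 ≈ -145.50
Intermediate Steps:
((1*6)*(-7) + 93)*((-78 - 213)/(-8*(-9) + 30)) = (6*(-7) + 93)*(-291/(72 + 30)) = (-42 + 93)*(-291/102) = 51*(-291*1/102) = 51*(-97/34) = -291/2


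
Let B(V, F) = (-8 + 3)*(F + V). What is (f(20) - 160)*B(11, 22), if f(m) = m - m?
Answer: 26400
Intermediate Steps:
f(m) = 0
B(V, F) = -5*F - 5*V (B(V, F) = -5*(F + V) = -5*F - 5*V)
(f(20) - 160)*B(11, 22) = (0 - 160)*(-5*22 - 5*11) = -160*(-110 - 55) = -160*(-165) = 26400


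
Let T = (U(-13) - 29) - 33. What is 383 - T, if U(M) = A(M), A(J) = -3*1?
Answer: 448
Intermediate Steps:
A(J) = -3
U(M) = -3
T = -65 (T = (-3 - 29) - 33 = -32 - 33 = -65)
383 - T = 383 - 1*(-65) = 383 + 65 = 448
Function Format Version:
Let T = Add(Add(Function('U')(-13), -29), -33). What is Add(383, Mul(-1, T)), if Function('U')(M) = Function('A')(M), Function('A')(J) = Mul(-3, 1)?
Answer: 448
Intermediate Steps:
Function('A')(J) = -3
Function('U')(M) = -3
T = -65 (T = Add(Add(-3, -29), -33) = Add(-32, -33) = -65)
Add(383, Mul(-1, T)) = Add(383, Mul(-1, -65)) = Add(383, 65) = 448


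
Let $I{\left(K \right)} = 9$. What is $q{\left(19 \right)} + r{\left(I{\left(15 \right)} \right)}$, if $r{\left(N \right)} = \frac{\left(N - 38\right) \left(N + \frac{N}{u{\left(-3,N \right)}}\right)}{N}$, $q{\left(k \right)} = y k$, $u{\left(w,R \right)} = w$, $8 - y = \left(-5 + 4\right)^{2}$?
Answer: $\frac{341}{3} \approx 113.67$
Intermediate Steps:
$y = 7$ ($y = 8 - \left(-5 + 4\right)^{2} = 8 - \left(-1\right)^{2} = 8 - 1 = 7$)
$q{\left(k \right)} = 7 k$
$r{\left(N \right)} = - \frac{76}{3} + \frac{2 N}{3}$ ($r{\left(N \right)} = \frac{\left(N - 38\right) \left(N + \frac{N}{-3}\right)}{N} = \frac{\left(-38 + N\right) \left(N + N \left(- \frac{1}{3}\right)\right)}{N} = \frac{\left(-38 + N\right) \left(N - \frac{N}{3}\right)}{N} = \frac{\left(-38 + N\right) \frac{2 N}{3}}{N} = \frac{\frac{2}{3} N \left(-38 + N\right)}{N} = - \frac{76}{3} + \frac{2 N}{3}$)
$q{\left(19 \right)} + r{\left(I{\left(15 \right)} \right)} = 7 \cdot 19 + \left(- \frac{76}{3} + \frac{2}{3} \cdot 9\right) = 133 + \left(- \frac{76}{3} + 6\right) = 133 - \frac{58}{3} = \frac{341}{3}$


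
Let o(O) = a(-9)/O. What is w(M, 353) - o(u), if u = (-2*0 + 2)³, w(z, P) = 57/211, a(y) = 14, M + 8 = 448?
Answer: -1249/844 ≈ -1.4799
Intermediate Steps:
M = 440 (M = -8 + 448 = 440)
w(z, P) = 57/211 (w(z, P) = 57*(1/211) = 57/211)
u = 8 (u = (0 + 2)³ = 2³ = 8)
o(O) = 14/O
w(M, 353) - o(u) = 57/211 - 14/8 = 57/211 - 1*7/4 = 57/211 - 7/4 = -1249/844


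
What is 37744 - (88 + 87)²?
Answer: 7119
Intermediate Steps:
37744 - (88 + 87)² = 37744 - 1*175² = 37744 - 1*30625 = 37744 - 30625 = 7119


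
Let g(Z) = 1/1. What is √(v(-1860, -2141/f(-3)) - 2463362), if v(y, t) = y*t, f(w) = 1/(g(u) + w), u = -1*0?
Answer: I*√10427882 ≈ 3229.2*I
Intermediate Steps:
u = 0
g(Z) = 1
f(w) = 1/(1 + w)
v(y, t) = t*y
√(v(-1860, -2141/f(-3)) - 2463362) = √(-2141/(1/(1 - 3))*(-1860) - 2463362) = √(-2141/(1/(-2))*(-1860) - 2463362) = √(-2141/(-½)*(-1860) - 2463362) = √(-2141*(-2)*(-1860) - 2463362) = √(4282*(-1860) - 2463362) = √(-7964520 - 2463362) = √(-10427882) = I*√10427882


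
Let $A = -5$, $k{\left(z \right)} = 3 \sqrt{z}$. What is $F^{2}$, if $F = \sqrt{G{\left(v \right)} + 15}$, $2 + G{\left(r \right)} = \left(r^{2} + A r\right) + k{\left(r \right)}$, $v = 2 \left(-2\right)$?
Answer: $49 + 6 i \approx 49.0 + 6.0 i$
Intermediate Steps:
$v = -4$
$G{\left(r \right)} = -2 + r^{2} - 5 r + 3 \sqrt{r}$ ($G{\left(r \right)} = -2 + \left(\left(r^{2} - 5 r\right) + 3 \sqrt{r}\right) = -2 + \left(r^{2} - 5 r + 3 \sqrt{r}\right) = -2 + r^{2} - 5 r + 3 \sqrt{r}$)
$F = \sqrt{49 + 6 i}$ ($F = \sqrt{\left(-2 + \left(-4\right)^{2} - -20 + 3 \sqrt{-4}\right) + 15} = \sqrt{\left(-2 + 16 + 20 + 3 \cdot 2 i\right) + 15} = \sqrt{\left(-2 + 16 + 20 + 6 i\right) + 15} = \sqrt{\left(34 + 6 i\right) + 15} = \sqrt{49 + 6 i} \approx 7.0131 + 0.42777 i$)
$F^{2} = \left(\sqrt{49 + 6 i}\right)^{2} = 49 + 6 i$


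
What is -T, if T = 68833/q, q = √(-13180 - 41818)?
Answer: 68833*I*√54998/54998 ≈ 293.51*I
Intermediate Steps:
q = I*√54998 (q = √(-54998) = I*√54998 ≈ 234.52*I)
T = -68833*I*√54998/54998 (T = 68833/((I*√54998)) = 68833*(-I*√54998/54998) = -68833*I*√54998/54998 ≈ -293.51*I)
-T = -(-68833)*I*√54998/54998 = 68833*I*√54998/54998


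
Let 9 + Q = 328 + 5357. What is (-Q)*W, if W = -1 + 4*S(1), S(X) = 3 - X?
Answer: -39732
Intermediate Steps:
Q = 5676 (Q = -9 + (328 + 5357) = -9 + 5685 = 5676)
W = 7 (W = -1 + 4*(3 - 1*1) = -1 + 4*(3 - 1) = -1 + 4*2 = -1 + 8 = 7)
(-Q)*W = -1*5676*7 = -5676*7 = -39732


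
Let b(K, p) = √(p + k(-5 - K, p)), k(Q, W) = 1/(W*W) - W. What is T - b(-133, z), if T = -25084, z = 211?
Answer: -5292725/211 ≈ -25084.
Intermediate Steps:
k(Q, W) = W⁻² - W (k(Q, W) = 1/(W²) - W = W⁻² - W)
b(K, p) = √(p⁻²) (b(K, p) = √(p + (p⁻² - p)) = √(p⁻²))
T - b(-133, z) = -25084 - √(211⁻²) = -25084 - √(1/44521) = -25084 - 1*1/211 = -25084 - 1/211 = -5292725/211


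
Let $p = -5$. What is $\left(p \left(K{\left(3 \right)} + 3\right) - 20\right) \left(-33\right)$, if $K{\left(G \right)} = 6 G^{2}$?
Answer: $10065$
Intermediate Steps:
$\left(p \left(K{\left(3 \right)} + 3\right) - 20\right) \left(-33\right) = \left(- 5 \left(6 \cdot 3^{2} + 3\right) - 20\right) \left(-33\right) = \left(- 5 \left(6 \cdot 9 + 3\right) - 20\right) \left(-33\right) = \left(- 5 \left(54 + 3\right) - 20\right) \left(-33\right) = \left(\left(-5\right) 57 - 20\right) \left(-33\right) = \left(-285 - 20\right) \left(-33\right) = \left(-305\right) \left(-33\right) = 10065$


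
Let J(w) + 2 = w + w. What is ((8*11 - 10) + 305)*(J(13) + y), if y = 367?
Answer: 149753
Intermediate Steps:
J(w) = -2 + 2*w (J(w) = -2 + (w + w) = -2 + 2*w)
((8*11 - 10) + 305)*(J(13) + y) = ((8*11 - 10) + 305)*((-2 + 2*13) + 367) = ((88 - 10) + 305)*((-2 + 26) + 367) = (78 + 305)*(24 + 367) = 383*391 = 149753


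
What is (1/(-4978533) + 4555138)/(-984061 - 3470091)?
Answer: -22677904852553/22175142719016 ≈ -1.0227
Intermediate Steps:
(1/(-4978533) + 4555138)/(-984061 - 3470091) = (-1/4978533 + 4555138)/(-4454152) = (22677904852553/4978533)*(-1/4454152) = -22677904852553/22175142719016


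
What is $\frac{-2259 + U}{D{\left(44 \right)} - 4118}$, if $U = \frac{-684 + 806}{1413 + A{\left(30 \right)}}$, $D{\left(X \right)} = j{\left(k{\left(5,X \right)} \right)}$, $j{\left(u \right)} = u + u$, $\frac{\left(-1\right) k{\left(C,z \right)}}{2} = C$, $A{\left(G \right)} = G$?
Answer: $\frac{3259615}{5971134} \approx 0.5459$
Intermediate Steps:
$k{\left(C,z \right)} = - 2 C$
$j{\left(u \right)} = 2 u$
$D{\left(X \right)} = -20$ ($D{\left(X \right)} = 2 \left(\left(-2\right) 5\right) = 2 \left(-10\right) = -20$)
$U = \frac{122}{1443}$ ($U = \frac{-684 + 806}{1413 + 30} = \frac{122}{1443} \approx 0.084546$)
$\frac{-2259 + U}{D{\left(44 \right)} - 4118} = \frac{-2259 + \frac{122}{1443}}{-20 - 4118} = - \frac{3259615}{1443 \left(-4138\right)} = \left(- \frac{3259615}{1443}\right) \left(- \frac{1}{4138}\right) = \frac{3259615}{5971134}$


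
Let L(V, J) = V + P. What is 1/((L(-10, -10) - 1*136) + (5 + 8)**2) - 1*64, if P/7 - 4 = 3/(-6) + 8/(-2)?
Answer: -2494/39 ≈ -63.949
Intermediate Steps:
P = -7/2 (P = 28 + 7*(3/(-6) + 8/(-2)) = 28 + 7*(3*(-1/6) + 8*(-1/2)) = 28 + 7*(-1/2 - 4) = 28 + 7*(-9/2) = 28 - 63/2 = -7/2 ≈ -3.5000)
L(V, J) = -7/2 + V (L(V, J) = V - 7/2 = -7/2 + V)
1/((L(-10, -10) - 1*136) + (5 + 8)**2) - 1*64 = 1/(((-7/2 - 10) - 1*136) + (5 + 8)**2) - 1*64 = 1/((-27/2 - 136) + 13**2) - 64 = 1/(-299/2 + 169) - 64 = 1/(39/2) - 64 = 2/39 - 64 = -2494/39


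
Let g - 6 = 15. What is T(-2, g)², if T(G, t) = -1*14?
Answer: 196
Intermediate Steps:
g = 21 (g = 6 + 15 = 21)
T(G, t) = -14
T(-2, g)² = (-14)² = 196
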